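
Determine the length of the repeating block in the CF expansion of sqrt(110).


Run the CF algorithm for sqrt(110).
a_0 = floor(sqrt(110)) = 10; set m_0=0, q_0=1.
Recurrence: m' = q*a - m,  q' = (d - m'^2)/q,  a' = floor((a_0 + m')/q').
  step 1: m=10, q=10, a=2
  step 2: m=10, q=1, a=20
a_2 = 2*a_0 = 20, so the period closes here.
sqrt(110) = [10; 2, 20]
Period length = 2

2


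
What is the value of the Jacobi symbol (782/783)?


Compute (782/783) via quadratic reciprocity:
  pull out 2: (2/783) = +1  (since 783 mod 8 = 7)
  reciprocity: (391/783) -> -(783/391)
  reduce: (1/391)
  (1/391) = 1
Product of signs = -1

-1


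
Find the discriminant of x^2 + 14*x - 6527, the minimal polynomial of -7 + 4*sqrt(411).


The element -7 + 4*sqrt(411) has minimal polynomial:
x^2 + 14*x - 6527
Discriminant = (14)^2 - 4*(-6527)
= 196 + 26108
= 26304

26304


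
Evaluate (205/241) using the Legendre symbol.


p = 241 is prime, so compute (205/241) with the reciprocity algorithm (Jacobi-symbol steps: pull out 2s via (2/n), flip via reciprocity, reduce):
  reciprocity: (205/241) -> +(241/205)
  reduce: (36/205)
  pull out 2: (2/205) = -1  (since 205 mod 8 = 5)
  pull out 2: (2/205) = -1  (since 205 mod 8 = 5)
  reciprocity: (9/205) -> +(205/9)
  reduce: (7/9)
  reciprocity: (7/9) -> +(9/7)
  reduce: (2/7)
  pull out 2: (2/7) = +1  (since 7 mod 8 = 7)
  (1/7) = 1
Product of signs = 1
(205/241) = 1

1


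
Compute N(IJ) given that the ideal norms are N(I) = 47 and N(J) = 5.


N(IJ) = N(I) * N(J)
= 47 * 5
= 235

235


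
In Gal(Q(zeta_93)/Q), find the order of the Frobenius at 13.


The Frobenius at p in Gal(Q(zeta_n)/Q) = (Z/nZ)* is the class of p, so its order is ord_93(13), the smallest k >= 1 with 13^k = 1 mod 93.
n = 93 = 3 * 31, phi(93) = 60; the order divides phi(n).
Divisors of 60: 1, 2, 3, 4, 5, 6, 10, 12, 15, 20, 30, 60
Repeated squaring mod 93: 13^1 = 13, 13^2 = 76, 13^4 = 10, 13^8 = 7, 13^16 = 49, 13^32 = 76
Test divisors in increasing order:
  k=1: 13^1 = 13 mod 93
  k=2: 13^2 = 76 mod 93
  k=3: 13^3 = 76 * 13 = 58 mod 93
  k=4: 13^4 = 10 mod 93
  k=5: 13^5 = 10 * 13 = 37 mod 93
  k=6: 13^6 = 10 * 76 = 16 mod 93
  k=10: 13^10 = 7 * 76 = 67 mod 93
  k=12: 13^12 = 7 * 10 = 70 mod 93
  k=15: 13^15 = 7 * 10 * 76 * 13 = 61 mod 93
  k=20: 13^20 = 49 * 10 = 25 mod 93
  k=30: 13^30 = 49 * 7 * 10 * 76 = 1 mod 93  <- first divisor giving 1
Order = 30

30


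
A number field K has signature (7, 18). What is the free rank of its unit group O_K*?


By Dirichlet's unit theorem:
rank = r1 + r2 - 1
= 7 + 18 - 1
= 24

24


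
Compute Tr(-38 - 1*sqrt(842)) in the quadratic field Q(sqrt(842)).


Tr(a + b*sqrt(d)) = (a + b*sqrt(d)) + (a - b*sqrt(d)) = 2a
= 2 * (-38)
= -76

-76


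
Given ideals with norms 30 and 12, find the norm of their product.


N(IJ) = N(I) * N(J)
= 30 * 12
= 360

360


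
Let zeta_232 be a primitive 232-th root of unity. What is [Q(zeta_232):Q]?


The degree equals Euler's totient phi(232).
232 = 2^3 * 29
phi(232) = 112

112


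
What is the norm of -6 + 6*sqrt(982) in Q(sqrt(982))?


N(a + b*sqrt(d)) = a^2 - d*b^2
= (-6)^2 - (982)*(6)^2
= 36 - 35352
= -35316

-35316


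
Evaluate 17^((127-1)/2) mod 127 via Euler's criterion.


p = 127 is prime and the exponent is (p-1)/2 = 63, so by Euler's criterion 17^63 = (17/127) = +1 or -1 mod 127.
Compute by square-and-multiply:
  63 = 32 + 16 + 8 + 4 + 2 + 1 (binary 111111)
  Repeated squaring mod 127: 17^1 = 17, 17^2 = 35, 17^4 = 82, 17^8 = 120, 17^16 = 49, 17^32 = 115
  17^63 = 17^32 * 17^16 * 17^8 * 17^4 * 17^2 * 17^1 = 115 * 49 * 120 * 82 * 35 * 17 mod 127
    115 * 49 = 5635 = 47 mod 127
    47 * 120 = 5640 = 52 mod 127
    52 * 82 = 4264 = 73 mod 127
    73 * 35 = 2555 = 15 mod 127
    15 * 17 = 255 = 1 mod 127
  17^63 = 1 mod 127
Result 1: 17 is a quadratic residue mod 127.
17^63 mod 127 = 1

1


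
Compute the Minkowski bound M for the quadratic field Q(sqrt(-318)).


d = -318, d mod 4 = 2, so disc(K) = 4d = -1272; |disc(K)| = 1272
Imaginary quadratic field, so n = 2, s = r2 = 1, r1 = 0
M = (n!/n^n) * (4/pi)^s * sqrt(|disc(K)|) = (2!/2^2) * (4/pi)^1 * sqrt(1272)
= 0.5 * 1.273240 * 35.665109
= 22.7051

22.7051


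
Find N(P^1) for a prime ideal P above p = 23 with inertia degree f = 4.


N(P^a) = p^(a*f)
= 23^(1*4)
= 23^4
= 279841

279841


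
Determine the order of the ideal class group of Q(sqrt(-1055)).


K = Q(sqrt(-1055)). d mod 4 = 1, so D = disc(K) = d = -1055
h(K) equals the number of primitive reduced positive-definite forms (a, b, c) = a*x^2 + b*x*y + c*y^2 with b^2 - 4ac = D,
where reduced means |b| <= a <= c, with b >= 0 whenever |b| = a or a = c, and primitive means gcd(a, b, c) = 1.
Reduced forces 3a^2 <= |D| = 1055, so 1 <= a <= 18; b must have the parity of D, and c = (b^2 - D)/(4a) must be an integer >= a.
Enumerate a = 1..18, b in [-a, a]:
  a=1: (1, 1, 264)  [1]
  a=2: (2, -1, 132), (2, 1, 132)  [2]
  a=3: (3, -1, 88), (3, 1, 88)  [2]
  a=4: (4, -1, 66), (4, 1, 66)  [2]
  a=5: (5, 5, 54)  [1]
  a=6: (6, -5, 45), (6, -1, 44), (6, 1, 44), (6, 5, 45)  [4]
  a=7: (7, -3, 38), (7, 3, 38)  [2]
  a=8: (8, -1, 33), (8, 1, 33)  [2]
  a=9: (9, -5, 30), (9, 5, 30)  [2]
  a=10: (10, -5, 27), (10, 5, 27)  [2]
  a=11: (11, -1, 24), (11, 1, 24)  [2]
  a=12: (12, -7, 23), (12, -1, 22), (12, 1, 22), (12, 7, 23)  [4]
  a=13: none
  a=14: (14, -11, 21), (14, -3, 19), (14, 3, 19), (14, 11, 21)  [4]
  a=15: (15, -5, 18), (15, 5, 18)  [2]
  a=16: (16, -15, 20), (16, 15, 20)  [2]
  a=17: (17, -13, 18), (17, 13, 18)  [2]
  a=18: none
Total reduced forms: 1 + 2 + 2 + 2 + 1 + 4 + 2 + 2 + 2 + 2 + 2 + 4 + 4 + 2 + 2 + 2 = 36
h = 36

36


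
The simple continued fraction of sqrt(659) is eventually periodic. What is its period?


Run the CF algorithm for sqrt(659).
a_0 = floor(sqrt(659)) = 25; set m_0=0, q_0=1.
Recurrence: m' = q*a - m,  q' = (d - m'^2)/q,  a' = floor((a_0 + m')/q').
  step 1: m=25, q=34, a=1
  step 2: m=9, q=17, a=2
  step 3: m=25, q=2, a=25
  step 4: m=25, q=17, a=2
  step 5: m=9, q=34, a=1
  step 6: m=25, q=1, a=50
a_6 = 2*a_0 = 50, so the period closes here.
sqrt(659) = [25; 1, 2, 25, 2, 1, 50]
Period length = 6

6


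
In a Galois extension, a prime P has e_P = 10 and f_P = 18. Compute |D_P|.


|D_P| = e * f
= 10 * 18
= 180

180


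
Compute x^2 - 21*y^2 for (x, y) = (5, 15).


x^2 - d*y^2
= 5^2 - 21*15^2
= 25 - 4725
= -4700

-4700


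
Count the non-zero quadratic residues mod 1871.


For prime p, the number of non-zero quadratic residues is (p-1)/2.
= (1871-1)/2
= 935

935


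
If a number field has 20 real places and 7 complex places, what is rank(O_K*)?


By Dirichlet's unit theorem:
rank = r1 + r2 - 1
= 20 + 7 - 1
= 26

26


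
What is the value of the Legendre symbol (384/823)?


p = 823 is prime, so compute (384/823) with the reciprocity algorithm (Jacobi-symbol steps: pull out 2s via (2/n), flip via reciprocity, reduce):
  pull out 2: (2/823) = +1  (since 823 mod 8 = 7)
  pull out 2: (2/823) = +1  (since 823 mod 8 = 7)
  pull out 2: (2/823) = +1  (since 823 mod 8 = 7)
  pull out 2: (2/823) = +1  (since 823 mod 8 = 7)
  pull out 2: (2/823) = +1  (since 823 mod 8 = 7)
  pull out 2: (2/823) = +1  (since 823 mod 8 = 7)
  pull out 2: (2/823) = +1  (since 823 mod 8 = 7)
  reciprocity: (3/823) -> -(823/3)
  reduce: (1/3)
  (1/3) = 1
Product of signs = -1
(384/823) = -1

-1


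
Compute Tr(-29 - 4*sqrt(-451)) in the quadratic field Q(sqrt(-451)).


Tr(a + b*sqrt(d)) = (a + b*sqrt(d)) + (a - b*sqrt(d)) = 2a
= 2 * (-29)
= -58

-58


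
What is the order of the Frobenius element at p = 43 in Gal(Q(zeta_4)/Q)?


The Frobenius at p in Gal(Q(zeta_n)/Q) = (Z/nZ)* is the class of p, so its order is ord_4(43), the smallest k >= 1 with 43^k = 1 mod 4.
n = 4 = 2^2, phi(4) = 2; the order divides phi(n).
Divisors of 2: 1, 2
Repeated squaring mod 4: 43^1 = 3, 43^2 = 1
Test divisors in increasing order:
  k=1: 43^1 = 3 mod 4
  k=2: 43^2 = 1 mod 4  <- first divisor giving 1
Order = 2

2


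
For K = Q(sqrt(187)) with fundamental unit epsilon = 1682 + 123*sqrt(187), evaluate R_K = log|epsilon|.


epsilon = 1682 + 123*sqrt(187)
= 3363.9997
R = ln(3363.9997)
= 8.1209

8.1209


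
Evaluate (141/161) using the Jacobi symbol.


Compute (141/161) via quadratic reciprocity:
  reciprocity: (141/161) -> +(161/141)
  reduce: (20/141)
  pull out 2: (2/141) = -1  (since 141 mod 8 = 5)
  pull out 2: (2/141) = -1  (since 141 mod 8 = 5)
  reciprocity: (5/141) -> +(141/5)
  reduce: (1/5)
  (1/5) = 1
Product of signs = 1

1


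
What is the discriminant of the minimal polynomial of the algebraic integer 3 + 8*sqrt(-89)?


The element 3 + 8*sqrt(-89) has minimal polynomial:
x^2 - 6*x + 5705
Discriminant = (-6)^2 - 4*(5705)
= 36 - 22820
= -22784

-22784


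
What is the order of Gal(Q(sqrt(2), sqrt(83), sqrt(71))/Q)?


The 3 square roots of distinct primes are multiplicatively independent over Q,
so [K:Q] = 2^3 and Gal(K/Q) is isomorphic to (Z/2Z)^3.
|Gal| = 2^3 = 8

8


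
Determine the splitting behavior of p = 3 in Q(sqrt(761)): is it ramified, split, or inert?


K = Q(sqrt(761)). Since d mod 4 = 1, disc(K) = 761.
Check p | disc: 761 mod 3 = 2.
p does not divide disc. Compute Legendre symbol (d/p):
2^((3-1)/2) mod 3 = -1
(d/p) = -1, so p is inert: (p) stays prime with e=1, f=2, g=1.
Therefore p is inert.

inert


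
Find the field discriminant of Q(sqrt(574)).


For K = Q(sqrt(d)) with d squarefree: disc(K) = d if d = 1 mod 4, and disc(K) = 4d if d = 2 or 3 mod 4.
Here d = 574, and d mod 4 = 2.
d = 2 mod 4, not 1 (O_K = Z[sqrt(d)]), so disc(K) = 4d = 4 * (574) = 2296

2296


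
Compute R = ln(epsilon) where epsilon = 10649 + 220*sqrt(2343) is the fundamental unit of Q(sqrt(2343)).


epsilon = 10649 + 220*sqrt(2343)
= 21298.0000
R = ln(21298.0000)
= 9.9664

9.9664


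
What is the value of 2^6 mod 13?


p = 13 is prime and the exponent is (p-1)/2 = 6, so by Euler's criterion 2^6 = (2/13) = +1 or -1 mod 13.
Compute by square-and-multiply:
  6 = 4 + 2 (binary 110)
  Repeated squaring mod 13: 2^1 = 2, 2^2 = 4, 2^4 = 3
  2^6 = 2^4 * 2^2 = 3 * 4 mod 13
    3 * 4 = 12 = 12 mod 13
  2^6 = 12 mod 13
Result 12 = p - 1 = -1 mod 13: 2 is a quadratic non-residue mod 13. As a residue in [0, p-1] the value is 12.
2^6 mod 13 = 12

12


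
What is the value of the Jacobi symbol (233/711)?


Compute (233/711) via quadratic reciprocity:
  reciprocity: (233/711) -> +(711/233)
  reduce: (12/233)
  pull out 2: (2/233) = +1  (since 233 mod 8 = 1)
  pull out 2: (2/233) = +1  (since 233 mod 8 = 1)
  reciprocity: (3/233) -> +(233/3)
  reduce: (2/3)
  pull out 2: (2/3) = -1  (since 3 mod 8 = 3)
  (1/3) = 1
Product of signs = -1

-1


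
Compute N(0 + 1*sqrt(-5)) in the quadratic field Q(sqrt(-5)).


N(a + b*sqrt(d)) = a^2 - d*b^2
= (0)^2 - (-5)*(1)^2
= 0 + 5
= 5

5


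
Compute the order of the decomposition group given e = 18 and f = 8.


|D_P| = e * f
= 18 * 8
= 144

144


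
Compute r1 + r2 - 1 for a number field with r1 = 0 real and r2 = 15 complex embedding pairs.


By Dirichlet's unit theorem:
rank = r1 + r2 - 1
= 0 + 15 - 1
= 14

14


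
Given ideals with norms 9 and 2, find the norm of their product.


N(IJ) = N(I) * N(J)
= 9 * 2
= 18

18


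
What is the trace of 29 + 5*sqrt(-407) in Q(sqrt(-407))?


Tr(a + b*sqrt(d)) = (a + b*sqrt(d)) + (a - b*sqrt(d)) = 2a
= 2 * (29)
= 58

58


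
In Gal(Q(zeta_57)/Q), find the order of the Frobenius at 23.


The Frobenius at p in Gal(Q(zeta_n)/Q) = (Z/nZ)* is the class of p, so its order is ord_57(23), the smallest k >= 1 with 23^k = 1 mod 57.
n = 57 = 3 * 19, phi(57) = 36; the order divides phi(n).
Divisors of 36: 1, 2, 3, 4, 6, 9, 12, 18, 36
Repeated squaring mod 57: 23^1 = 23, 23^2 = 16, 23^4 = 28, 23^8 = 43, 23^16 = 25, 23^32 = 55
Test divisors in increasing order:
  k=1: 23^1 = 23 mod 57
  k=2: 23^2 = 16 mod 57
  k=3: 23^3 = 16 * 23 = 26 mod 57
  k=4: 23^4 = 28 mod 57
  k=6: 23^6 = 28 * 16 = 49 mod 57
  k=9: 23^9 = 43 * 23 = 20 mod 57
  k=12: 23^12 = 43 * 28 = 7 mod 57
  k=18: 23^18 = 25 * 16 = 1 mod 57  <- first divisor giving 1
Order = 18

18


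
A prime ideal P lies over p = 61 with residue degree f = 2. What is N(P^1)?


N(P^a) = p^(a*f)
= 61^(1*2)
= 61^2
= 3721

3721


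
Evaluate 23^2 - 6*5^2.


x^2 - d*y^2
= 23^2 - 6*5^2
= 529 - 150
= 379

379


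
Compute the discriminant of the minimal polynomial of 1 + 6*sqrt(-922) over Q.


The element 1 + 6*sqrt(-922) has minimal polynomial:
x^2 - 2*x + 33193
Discriminant = (-2)^2 - 4*(33193)
= 4 - 132772
= -132768

-132768


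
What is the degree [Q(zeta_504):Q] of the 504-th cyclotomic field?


The degree equals Euler's totient phi(504).
504 = 2^3 * 3^2 * 7
phi(504) = 144

144


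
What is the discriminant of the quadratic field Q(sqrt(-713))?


For K = Q(sqrt(d)) with d squarefree: disc(K) = d if d = 1 mod 4, and disc(K) = 4d if d = 2 or 3 mod 4.
Here d = -713, and d mod 4 = 3.
d = 3 mod 4, not 1 (O_K = Z[sqrt(d)]), so disc(K) = 4d = 4 * (-713) = -2852

-2852


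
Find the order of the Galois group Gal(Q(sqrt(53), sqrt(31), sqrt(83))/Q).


The 3 square roots of distinct primes are multiplicatively independent over Q,
so [K:Q] = 2^3 and Gal(K/Q) is isomorphic to (Z/2Z)^3.
|Gal| = 2^3 = 8

8


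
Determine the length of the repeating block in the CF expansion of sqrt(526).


Run the CF algorithm for sqrt(526).
a_0 = floor(sqrt(526)) = 22; set m_0=0, q_0=1.
Recurrence: m' = q*a - m,  q' = (d - m'^2)/q,  a' = floor((a_0 + m')/q').
  step 1: m=22, q=42, a=1
  step 2: m=20, q=3, a=14
  step 3: m=22, q=14, a=3
  step 4: m=20, q=9, a=4
  step 5: m=16, q=30, a=1
  step 6: m=14, q=11, a=3
  step 7: m=19, q=15, a=2
  step 8: m=11, q=27, a=1
  step 9: m=16, q=10, a=3
  step 10: m=14, q=33, a=1
  step 11: m=19, q=5, a=8
  step 12: m=21, q=17, a=2
  step 13: m=13, q=21, a=1
  step 14: m=8, q=22, a=1
  step 15: m=14, q=15, a=2
  step 16: m=16, q=18, a=2
  step 17: m=20, q=7, a=6
  step 18: m=22, q=6, a=7
  step 19: m=20, q=21, a=2
  step 20: m=22, q=2, a=22
  step 21: m=22, q=21, a=2
  step 22: m=20, q=6, a=7
  step 23: m=22, q=7, a=6
  step 24: m=20, q=18, a=2
  step 25: m=16, q=15, a=2
  step 26: m=14, q=22, a=1
  step 27: m=8, q=21, a=1
  step 28: m=13, q=17, a=2
  step 29: m=21, q=5, a=8
  step 30: m=19, q=33, a=1
  step 31: m=14, q=10, a=3
  step 32: m=16, q=27, a=1
  step 33: m=11, q=15, a=2
  step 34: m=19, q=11, a=3
  step 35: m=14, q=30, a=1
  step 36: m=16, q=9, a=4
  step 37: m=20, q=14, a=3
  step 38: m=22, q=3, a=14
  step 39: m=20, q=42, a=1
  step 40: m=22, q=1, a=44
a_40 = 2*a_0 = 44, so the period closes here.
sqrt(526) = [22; 1, 14, 3, 4, 1, 3, 2, 1, 3, 1, 8, 2, 1, 1, 2, 2, 6, 7, 2, 22, 2, 7, 6, 2, 2, 1, 1, 2, 8, 1, 3, 1, 2, 3, 1, 4, 3, 14, 1, 44]
Period length = 40

40


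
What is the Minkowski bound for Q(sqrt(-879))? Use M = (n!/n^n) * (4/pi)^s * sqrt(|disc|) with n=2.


d = -879, d mod 4 = 1, so disc(K) = d = -879; |disc(K)| = 879
Imaginary quadratic field, so n = 2, s = r2 = 1, r1 = 0
M = (n!/n^n) * (4/pi)^s * sqrt(|disc(K)|) = (2!/2^2) * (4/pi)^1 * sqrt(879)
= 0.5 * 1.273240 * 29.647934
= 18.8745

18.8745


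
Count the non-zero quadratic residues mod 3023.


For prime p, the number of non-zero quadratic residues is (p-1)/2.
= (3023-1)/2
= 1511

1511


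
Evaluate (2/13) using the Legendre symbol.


p = 13 is prime, so compute (2/13) with the reciprocity algorithm (Jacobi-symbol steps: pull out 2s via (2/n), flip via reciprocity, reduce):
  pull out 2: (2/13) = -1  (since 13 mod 8 = 5)
  (1/13) = 1
Product of signs = -1
(2/13) = -1

-1


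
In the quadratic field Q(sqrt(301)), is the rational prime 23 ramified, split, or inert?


K = Q(sqrt(301)). Since d mod 4 = 1, disc(K) = 301.
Check p | disc: 301 mod 23 = 2.
p does not divide disc. Compute Legendre symbol (d/p):
2^((23-1)/2) mod 23 = 1
(d/p) = 1, so p splits: (p) = P*P' with e=1, f=1, g=2.
Therefore p is split.

split


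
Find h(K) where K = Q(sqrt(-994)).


K = Q(sqrt(-994)). d mod 4 = 2, so D = disc(K) = 4d = -3976
h(K) equals the number of primitive reduced positive-definite forms (a, b, c) = a*x^2 + b*x*y + c*y^2 with b^2 - 4ac = D,
where reduced means |b| <= a <= c, with b >= 0 whenever |b| = a or a = c, and primitive means gcd(a, b, c) = 1.
Reduced forces 3a^2 <= |D| = 3976, so 1 <= a <= 36; b must have the parity of D, and c = (b^2 - D)/(4a) must be an integer >= a.
Enumerate a = 1..36, b in [-a, a]:
  a=1: (1, 0, 994)  [1]
  a=2: (2, 0, 497)  [1]
  a=3..4: none
  a=5: (5, -2, 199), (5, 2, 199)  [2]
  a=6: none
  a=7: (7, 0, 142)  [1]
  a=8..9: none
  a=10: (10, -8, 101), (10, 8, 101)  [2]
  a=11..13: none
  a=14: (14, 0, 71)  [1]
  a=15..16: none
  a=17: (17, -6, 59), (17, 6, 59)  [2]
  a=18..22: none
  a=23: (23, -16, 46), (23, 16, 46)  [2]
  a=24: none
  a=25: (25, -18, 43), (25, 18, 43)  [2]
  a=26..33: none
  a=34: (34, -28, 35), (34, 28, 35)  [2]
  a=35..36: none
Total reduced forms: 1 + 1 + 2 + 1 + 2 + 1 + 2 + 2 + 2 + 2 = 16
h = 16

16


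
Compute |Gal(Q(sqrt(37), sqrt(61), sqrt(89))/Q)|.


The 3 square roots of distinct primes are multiplicatively independent over Q,
so [K:Q] = 2^3 and Gal(K/Q) is isomorphic to (Z/2Z)^3.
|Gal| = 2^3 = 8

8


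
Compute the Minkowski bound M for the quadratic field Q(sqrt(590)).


d = 590, d mod 4 = 2, so disc(K) = 4d = 2360; |disc(K)| = 2360
Real quadratic field, so n = 2, s = r2 = 0, r1 = 2
M = (n!/n^n) * (4/pi)^s * sqrt(|disc(K)|) = (2!/2^2) * (4/pi)^0 * sqrt(2360)
= 0.5 * 1.000000 * 48.579831
= 24.2899

24.2899


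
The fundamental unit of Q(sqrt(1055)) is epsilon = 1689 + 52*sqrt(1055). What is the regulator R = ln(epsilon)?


epsilon = 1689 + 52*sqrt(1055)
= 3377.9997
R = ln(3377.9997)
= 8.1250

8.1250


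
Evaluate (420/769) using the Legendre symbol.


p = 769 is prime, so compute (420/769) with the reciprocity algorithm (Jacobi-symbol steps: pull out 2s via (2/n), flip via reciprocity, reduce):
  pull out 2: (2/769) = +1  (since 769 mod 8 = 1)
  pull out 2: (2/769) = +1  (since 769 mod 8 = 1)
  reciprocity: (105/769) -> +(769/105)
  reduce: (34/105)
  pull out 2: (2/105) = +1  (since 105 mod 8 = 1)
  reciprocity: (17/105) -> +(105/17)
  reduce: (3/17)
  reciprocity: (3/17) -> +(17/3)
  reduce: (2/3)
  pull out 2: (2/3) = -1  (since 3 mod 8 = 3)
  (1/3) = 1
Product of signs = -1
(420/769) = -1

-1


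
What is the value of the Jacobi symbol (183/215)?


Compute (183/215) via quadratic reciprocity:
  reciprocity: (183/215) -> -(215/183)
  reduce: (32/183)
  pull out 2: (2/183) = +1  (since 183 mod 8 = 7)
  pull out 2: (2/183) = +1  (since 183 mod 8 = 7)
  pull out 2: (2/183) = +1  (since 183 mod 8 = 7)
  pull out 2: (2/183) = +1  (since 183 mod 8 = 7)
  pull out 2: (2/183) = +1  (since 183 mod 8 = 7)
  (1/183) = 1
Product of signs = -1

-1


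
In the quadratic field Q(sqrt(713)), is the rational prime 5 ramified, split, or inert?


K = Q(sqrt(713)). Since d mod 4 = 1, disc(K) = 713.
Check p | disc: 713 mod 5 = 3.
p does not divide disc. Compute Legendre symbol (d/p):
3^((5-1)/2) mod 5 = -1
(d/p) = -1, so p is inert: (p) stays prime with e=1, f=2, g=1.
Therefore p is inert.

inert


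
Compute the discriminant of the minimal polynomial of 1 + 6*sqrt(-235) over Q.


The element 1 + 6*sqrt(-235) has minimal polynomial:
x^2 - 2*x + 8461
Discriminant = (-2)^2 - 4*(8461)
= 4 - 33844
= -33840

-33840


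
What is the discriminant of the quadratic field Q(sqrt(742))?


For K = Q(sqrt(d)) with d squarefree: disc(K) = d if d = 1 mod 4, and disc(K) = 4d if d = 2 or 3 mod 4.
Here d = 742, and d mod 4 = 2.
d = 2 mod 4, not 1 (O_K = Z[sqrt(d)]), so disc(K) = 4d = 4 * (742) = 2968

2968


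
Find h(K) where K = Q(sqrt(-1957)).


K = Q(sqrt(-1957)). d mod 4 = 3, so D = disc(K) = 4d = -7828
h(K) equals the number of primitive reduced positive-definite forms (a, b, c) = a*x^2 + b*x*y + c*y^2 with b^2 - 4ac = D,
where reduced means |b| <= a <= c, with b >= 0 whenever |b| = a or a = c, and primitive means gcd(a, b, c) = 1.
Reduced forces 3a^2 <= |D| = 7828, so 1 <= a <= 51; b must have the parity of D, and c = (b^2 - D)/(4a) must be an integer >= a.
Enumerate a = 1..51, b in [-a, a]:
  a=1: (1, 0, 1957)  [1]
  a=2: (2, 2, 979)  [1]
  a=3..10: none
  a=11: (11, -2, 178), (11, 2, 178)  [2]
  a=12..16: none
  a=17: (17, -14, 118), (17, 14, 118)  [2]
  a=18: none
  a=19: (19, 0, 103)  [1]
  a=20..21: none
  a=22: (22, -2, 89), (22, 2, 89)  [2]
  a=23..33: none
  a=34: (34, -14, 59), (34, 14, 59)  [2]
  a=35..36: none
  a=37: (37, -4, 53), (37, 4, 53)  [2]
  a=38: (38, 38, 61)  [1]
  a=39..42: none
  a=43: (43, -16, 47), (43, 16, 47)  [2]
  a=44..51: none
Total reduced forms: 1 + 1 + 2 + 2 + 1 + 2 + 2 + 2 + 1 + 2 = 16
h = 16

16


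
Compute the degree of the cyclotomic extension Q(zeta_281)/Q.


The degree equals Euler's totient phi(281).
281 = 281
phi(281) = 280

280


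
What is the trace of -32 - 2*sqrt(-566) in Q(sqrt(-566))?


Tr(a + b*sqrt(d)) = (a + b*sqrt(d)) + (a - b*sqrt(d)) = 2a
= 2 * (-32)
= -64

-64


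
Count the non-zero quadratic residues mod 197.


For prime p, the number of non-zero quadratic residues is (p-1)/2.
= (197-1)/2
= 98

98


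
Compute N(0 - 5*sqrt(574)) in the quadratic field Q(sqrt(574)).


N(a + b*sqrt(d)) = a^2 - d*b^2
= (0)^2 - (574)*(-5)^2
= 0 - 14350
= -14350

-14350


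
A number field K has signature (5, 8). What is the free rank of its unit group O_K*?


By Dirichlet's unit theorem:
rank = r1 + r2 - 1
= 5 + 8 - 1
= 12

12


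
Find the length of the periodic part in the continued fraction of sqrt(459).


Run the CF algorithm for sqrt(459).
a_0 = floor(sqrt(459)) = 21; set m_0=0, q_0=1.
Recurrence: m' = q*a - m,  q' = (d - m'^2)/q,  a' = floor((a_0 + m')/q').
  step 1: m=21, q=18, a=2
  step 2: m=15, q=13, a=2
  step 3: m=11, q=26, a=1
  step 4: m=15, q=9, a=4
  step 5: m=21, q=2, a=21
  step 6: m=21, q=9, a=4
  step 7: m=15, q=26, a=1
  step 8: m=11, q=13, a=2
  step 9: m=15, q=18, a=2
  step 10: m=21, q=1, a=42
a_10 = 2*a_0 = 42, so the period closes here.
sqrt(459) = [21; 2, 2, 1, 4, 21, 4, 1, 2, 2, 42]
Period length = 10

10


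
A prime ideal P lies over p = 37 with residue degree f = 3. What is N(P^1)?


N(P^a) = p^(a*f)
= 37^(1*3)
= 37^3
= 50653

50653


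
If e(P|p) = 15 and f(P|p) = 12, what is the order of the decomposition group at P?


|D_P| = e * f
= 15 * 12
= 180

180


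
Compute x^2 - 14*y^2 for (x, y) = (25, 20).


x^2 - d*y^2
= 25^2 - 14*20^2
= 625 - 5600
= -4975

-4975


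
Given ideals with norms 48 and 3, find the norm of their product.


N(IJ) = N(I) * N(J)
= 48 * 3
= 144

144


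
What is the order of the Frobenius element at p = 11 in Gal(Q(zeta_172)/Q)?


The Frobenius at p in Gal(Q(zeta_n)/Q) = (Z/nZ)* is the class of p, so its order is ord_172(11), the smallest k >= 1 with 11^k = 1 mod 172.
n = 172 = 2^2 * 43, phi(172) = 84; the order divides phi(n).
Divisors of 84: 1, 2, 3, 4, 6, 7, 12, 14, 21, 28, 42, 84
Repeated squaring mod 172: 11^1 = 11, 11^2 = 121, 11^4 = 21, 11^8 = 97, 11^16 = 121, 11^32 = 21, 11^64 = 97
Test divisors in increasing order:
  k=1: 11^1 = 11 mod 172
  k=2: 11^2 = 121 mod 172
  k=3: 11^3 = 121 * 11 = 127 mod 172
  k=4: 11^4 = 21 mod 172
  k=6: 11^6 = 21 * 121 = 133 mod 172
  k=7: 11^7 = 21 * 121 * 11 = 87 mod 172
  k=12: 11^12 = 97 * 21 = 145 mod 172
  k=14: 11^14 = 97 * 21 * 121 = 1 mod 172  <- first divisor giving 1
Order = 14

14


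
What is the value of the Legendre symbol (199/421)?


p = 421 is prime, so compute (199/421) with the reciprocity algorithm (Jacobi-symbol steps: pull out 2s via (2/n), flip via reciprocity, reduce):
  reciprocity: (199/421) -> +(421/199)
  reduce: (23/199)
  reciprocity: (23/199) -> -(199/23)
  reduce: (15/23)
  reciprocity: (15/23) -> -(23/15)
  reduce: (8/15)
  pull out 2: (2/15) = +1  (since 15 mod 8 = 7)
  pull out 2: (2/15) = +1  (since 15 mod 8 = 7)
  pull out 2: (2/15) = +1  (since 15 mod 8 = 7)
  (1/15) = 1
Product of signs = 1
(199/421) = 1

1


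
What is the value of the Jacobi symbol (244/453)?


Compute (244/453) via quadratic reciprocity:
  pull out 2: (2/453) = -1  (since 453 mod 8 = 5)
  pull out 2: (2/453) = -1  (since 453 mod 8 = 5)
  reciprocity: (61/453) -> +(453/61)
  reduce: (26/61)
  pull out 2: (2/61) = -1  (since 61 mod 8 = 5)
  reciprocity: (13/61) -> +(61/13)
  reduce: (9/13)
  reciprocity: (9/13) -> +(13/9)
  reduce: (4/9)
  pull out 2: (2/9) = +1  (since 9 mod 8 = 1)
  pull out 2: (2/9) = +1  (since 9 mod 8 = 1)
  (1/9) = 1
Product of signs = -1

-1


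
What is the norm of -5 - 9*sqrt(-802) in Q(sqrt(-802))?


N(a + b*sqrt(d)) = a^2 - d*b^2
= (-5)^2 - (-802)*(-9)^2
= 25 + 64962
= 64987

64987


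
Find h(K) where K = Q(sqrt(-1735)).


K = Q(sqrt(-1735)). d mod 4 = 1, so D = disc(K) = d = -1735
h(K) equals the number of primitive reduced positive-definite forms (a, b, c) = a*x^2 + b*x*y + c*y^2 with b^2 - 4ac = D,
where reduced means |b| <= a <= c, with b >= 0 whenever |b| = a or a = c, and primitive means gcd(a, b, c) = 1.
Reduced forces 3a^2 <= |D| = 1735, so 1 <= a <= 24; b must have the parity of D, and c = (b^2 - D)/(4a) must be an integer >= a.
Enumerate a = 1..24, b in [-a, a]:
  a=1: (1, 1, 434)  [1]
  a=2: (2, -1, 217), (2, 1, 217)  [2]
  a=3: none
  a=4: (4, -3, 109), (4, 3, 109)  [2]
  a=5: (5, 5, 88)  [1]
  a=6: none
  a=7: (7, -1, 62), (7, 1, 62)  [2]
  a=8: (8, -5, 55), (8, 5, 55)  [2]
  a=9: none
  a=10: (10, -5, 44), (10, 5, 44)  [2]
  a=11: (11, -5, 40), (11, 5, 40)  [2]
  a=12..13: none
  a=14: (14, -13, 34), (14, -1, 31), (14, 1, 31), (14, 13, 34)  [4]
  a=15: none
  a=16: (16, -11, 29), (16, 11, 29)  [2]
  a=17: (17, -13, 28), (17, 13, 28)  [2]
  a=18..19: none
  a=20: (20, -5, 22), (20, 5, 22)  [2]
  a=21: none
  a=22: (22, -17, 23), (22, 17, 23)  [2]
  a=23..24: none
Total reduced forms: 1 + 2 + 2 + 1 + 2 + 2 + 2 + 2 + 4 + 2 + 2 + 2 + 2 = 26
h = 26

26


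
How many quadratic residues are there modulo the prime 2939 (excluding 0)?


For prime p, the number of non-zero quadratic residues is (p-1)/2.
= (2939-1)/2
= 1469

1469


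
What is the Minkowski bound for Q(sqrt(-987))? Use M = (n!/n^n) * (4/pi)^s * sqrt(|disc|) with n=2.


d = -987, d mod 4 = 1, so disc(K) = d = -987; |disc(K)| = 987
Imaginary quadratic field, so n = 2, s = r2 = 1, r1 = 0
M = (n!/n^n) * (4/pi)^s * sqrt(|disc(K)|) = (2!/2^2) * (4/pi)^1 * sqrt(987)
= 0.5 * 1.273240 * 31.416556
= 20.0004

20.0004


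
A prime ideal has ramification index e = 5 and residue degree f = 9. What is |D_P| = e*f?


|D_P| = e * f
= 5 * 9
= 45

45


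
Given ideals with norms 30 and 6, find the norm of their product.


N(IJ) = N(I) * N(J)
= 30 * 6
= 180

180


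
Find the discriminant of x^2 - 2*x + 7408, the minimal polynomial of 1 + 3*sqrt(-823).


The element 1 + 3*sqrt(-823) has minimal polynomial:
x^2 - 2*x + 7408
Discriminant = (-2)^2 - 4*(7408)
= 4 - 29632
= -29628

-29628


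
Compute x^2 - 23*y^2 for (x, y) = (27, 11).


x^2 - d*y^2
= 27^2 - 23*11^2
= 729 - 2783
= -2054

-2054


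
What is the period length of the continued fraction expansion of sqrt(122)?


Run the CF algorithm for sqrt(122).
a_0 = floor(sqrt(122)) = 11; set m_0=0, q_0=1.
Recurrence: m' = q*a - m,  q' = (d - m'^2)/q,  a' = floor((a_0 + m')/q').
  step 1: m=11, q=1, a=22
a_1 = 2*a_0 = 22, so the period closes here.
sqrt(122) = [11; 22]
Period length = 1

1


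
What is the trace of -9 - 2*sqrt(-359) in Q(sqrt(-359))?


Tr(a + b*sqrt(d)) = (a + b*sqrt(d)) + (a - b*sqrt(d)) = 2a
= 2 * (-9)
= -18

-18


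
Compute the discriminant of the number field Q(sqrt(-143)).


For K = Q(sqrt(d)) with d squarefree: disc(K) = d if d = 1 mod 4, and disc(K) = 4d if d = 2 or 3 mod 4.
Here d = -143, and d mod 4 = 1.
d = 1 mod 4 (O_K = Z[(1+sqrt(d))/2]), so disc(K) = d = -143

-143


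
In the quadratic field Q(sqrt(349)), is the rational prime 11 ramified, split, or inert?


K = Q(sqrt(349)). Since d mod 4 = 1, disc(K) = 349.
Check p | disc: 349 mod 11 = 8.
p does not divide disc. Compute Legendre symbol (d/p):
8^((11-1)/2) mod 11 = -1
(d/p) = -1, so p is inert: (p) stays prime with e=1, f=2, g=1.
Therefore p is inert.

inert


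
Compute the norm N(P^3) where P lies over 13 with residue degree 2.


N(P^a) = p^(a*f)
= 13^(3*2)
= 13^6
= 4826809

4826809


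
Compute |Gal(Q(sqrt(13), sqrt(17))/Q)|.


The 2 square roots of distinct primes are multiplicatively independent over Q,
so [K:Q] = 2^2 and Gal(K/Q) is isomorphic to (Z/2Z)^2.
|Gal| = 2^2 = 4

4


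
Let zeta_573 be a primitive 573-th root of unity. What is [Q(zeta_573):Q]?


The degree equals Euler's totient phi(573).
573 = 3 * 191
phi(573) = 380

380


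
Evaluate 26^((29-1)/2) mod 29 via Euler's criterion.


p = 29 is prime and the exponent is (p-1)/2 = 14, so by Euler's criterion 26^14 = (26/29) = +1 or -1 mod 29.
Compute by square-and-multiply:
  14 = 8 + 4 + 2 (binary 1110)
  Repeated squaring mod 29: 26^1 = 26, 26^2 = 9, 26^4 = 23, 26^8 = 7
  26^14 = 26^8 * 26^4 * 26^2 = 7 * 23 * 9 mod 29
    7 * 23 = 161 = 16 mod 29
    16 * 9 = 144 = 28 mod 29
  26^14 = 28 mod 29
Result 28 = p - 1 = -1 mod 29: 26 is a quadratic non-residue mod 29. As a residue in [0, p-1] the value is 28.
26^14 mod 29 = 28

28


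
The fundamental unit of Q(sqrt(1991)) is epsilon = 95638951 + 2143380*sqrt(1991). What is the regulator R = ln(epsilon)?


epsilon = 95638951 + 2143380*sqrt(1991)
= 1.9128e+08
R = ln(1.9128e+08)
= 19.0692

19.0692


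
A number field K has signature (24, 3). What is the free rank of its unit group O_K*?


By Dirichlet's unit theorem:
rank = r1 + r2 - 1
= 24 + 3 - 1
= 26

26


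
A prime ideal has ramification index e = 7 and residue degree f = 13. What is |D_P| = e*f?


|D_P| = e * f
= 7 * 13
= 91

91


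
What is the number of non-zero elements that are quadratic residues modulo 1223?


For prime p, the number of non-zero quadratic residues is (p-1)/2.
= (1223-1)/2
= 611

611


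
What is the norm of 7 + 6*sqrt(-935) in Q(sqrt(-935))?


N(a + b*sqrt(d)) = a^2 - d*b^2
= (7)^2 - (-935)*(6)^2
= 49 + 33660
= 33709

33709


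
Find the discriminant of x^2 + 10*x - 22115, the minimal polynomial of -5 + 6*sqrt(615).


The element -5 + 6*sqrt(615) has minimal polynomial:
x^2 + 10*x - 22115
Discriminant = (10)^2 - 4*(-22115)
= 100 + 88460
= 88560

88560


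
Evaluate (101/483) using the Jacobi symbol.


Compute (101/483) via quadratic reciprocity:
  reciprocity: (101/483) -> +(483/101)
  reduce: (79/101)
  reciprocity: (79/101) -> +(101/79)
  reduce: (22/79)
  pull out 2: (2/79) = +1  (since 79 mod 8 = 7)
  reciprocity: (11/79) -> -(79/11)
  reduce: (2/11)
  pull out 2: (2/11) = -1  (since 11 mod 8 = 3)
  (1/11) = 1
Product of signs = 1

1


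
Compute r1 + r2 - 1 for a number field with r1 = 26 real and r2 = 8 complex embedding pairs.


By Dirichlet's unit theorem:
rank = r1 + r2 - 1
= 26 + 8 - 1
= 33

33


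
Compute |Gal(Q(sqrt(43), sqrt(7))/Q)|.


The 2 square roots of distinct primes are multiplicatively independent over Q,
so [K:Q] = 2^2 and Gal(K/Q) is isomorphic to (Z/2Z)^2.
|Gal| = 2^2 = 4

4


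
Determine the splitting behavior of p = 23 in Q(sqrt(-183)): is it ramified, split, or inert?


K = Q(sqrt(-183)). Since d mod 4 = 1, disc(K) = -183.
Check p | disc: -183 mod 23 = 1.
p does not divide disc. Compute Legendre symbol (d/p):
1^((23-1)/2) mod 23 = 1
(d/p) = 1, so p splits: (p) = P*P' with e=1, f=1, g=2.
Therefore p is split.

split


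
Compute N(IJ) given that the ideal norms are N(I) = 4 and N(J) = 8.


N(IJ) = N(I) * N(J)
= 4 * 8
= 32

32


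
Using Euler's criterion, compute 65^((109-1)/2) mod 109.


p = 109 is prime and the exponent is (p-1)/2 = 54, so by Euler's criterion 65^54 = (65/109) = +1 or -1 mod 109.
Compute by square-and-multiply:
  54 = 32 + 16 + 4 + 2 (binary 110110)
  Repeated squaring mod 109: 65^1 = 65, 65^2 = 83, 65^4 = 22, 65^8 = 48, 65^16 = 15, 65^32 = 7
  65^54 = 65^32 * 65^16 * 65^4 * 65^2 = 7 * 15 * 22 * 83 mod 109
    7 * 15 = 105 = 105 mod 109
    105 * 22 = 2310 = 21 mod 109
    21 * 83 = 1743 = 108 mod 109
  65^54 = 108 mod 109
Result 108 = p - 1 = -1 mod 109: 65 is a quadratic non-residue mod 109. As a residue in [0, p-1] the value is 108.
65^54 mod 109 = 108

108


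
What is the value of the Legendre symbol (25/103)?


p = 103 is prime, so compute (25/103) with the reciprocity algorithm (Jacobi-symbol steps: pull out 2s via (2/n), flip via reciprocity, reduce):
  reciprocity: (25/103) -> +(103/25)
  reduce: (3/25)
  reciprocity: (3/25) -> +(25/3)
  reduce: (1/3)
  (1/3) = 1
Product of signs = 1
(25/103) = 1

1


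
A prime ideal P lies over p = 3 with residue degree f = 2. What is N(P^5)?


N(P^a) = p^(a*f)
= 3^(5*2)
= 3^10
= 59049

59049


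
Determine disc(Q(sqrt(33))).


For K = Q(sqrt(d)) with d squarefree: disc(K) = d if d = 1 mod 4, and disc(K) = 4d if d = 2 or 3 mod 4.
Here d = 33, and d mod 4 = 1.
d = 1 mod 4 (O_K = Z[(1+sqrt(d))/2]), so disc(K) = d = 33

33


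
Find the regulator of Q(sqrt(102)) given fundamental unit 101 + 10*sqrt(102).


epsilon = 101 + 10*sqrt(102)
= 201.9950
R = ln(201.9950)
= 5.3082

5.3082


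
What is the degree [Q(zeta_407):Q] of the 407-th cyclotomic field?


The degree equals Euler's totient phi(407).
407 = 11 * 37
phi(407) = 360

360


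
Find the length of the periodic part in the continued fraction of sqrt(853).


Run the CF algorithm for sqrt(853).
a_0 = floor(sqrt(853)) = 29; set m_0=0, q_0=1.
Recurrence: m' = q*a - m,  q' = (d - m'^2)/q,  a' = floor((a_0 + m')/q').
  step 1: m=29, q=12, a=4
  step 2: m=19, q=41, a=1
  step 3: m=22, q=9, a=5
  step 4: m=23, q=36, a=1
  step 5: m=13, q=19, a=2
  step 6: m=25, q=12, a=4
  step 7: m=23, q=27, a=1
  step 8: m=4, q=31, a=1
  step 9: m=27, q=4, a=14
  step 10: m=29, q=3, a=19
  step 11: m=28, q=23, a=2
  step 12: m=18, q=23, a=2
  step 13: m=28, q=3, a=19
  step 14: m=29, q=4, a=14
  step 15: m=27, q=31, a=1
  step 16: m=4, q=27, a=1
  step 17: m=23, q=12, a=4
  step 18: m=25, q=19, a=2
  step 19: m=13, q=36, a=1
  step 20: m=23, q=9, a=5
  step 21: m=22, q=41, a=1
  step 22: m=19, q=12, a=4
  step 23: m=29, q=1, a=58
a_23 = 2*a_0 = 58, so the period closes here.
sqrt(853) = [29; 4, 1, 5, 1, 2, 4, 1, 1, 14, 19, 2, 2, 19, 14, 1, 1, 4, 2, 1, 5, 1, 4, 58]
Period length = 23

23


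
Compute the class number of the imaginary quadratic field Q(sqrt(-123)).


K = Q(sqrt(-123)). d mod 4 = 1, so D = disc(K) = d = -123
h(K) equals the number of primitive reduced positive-definite forms (a, b, c) = a*x^2 + b*x*y + c*y^2 with b^2 - 4ac = D,
where reduced means |b| <= a <= c, with b >= 0 whenever |b| = a or a = c, and primitive means gcd(a, b, c) = 1.
Reduced forces 3a^2 <= |D| = 123, so 1 <= a <= 6; b must have the parity of D, and c = (b^2 - D)/(4a) must be an integer >= a.
Enumerate a = 1..6, b in [-a, a]:
  a=1: (1, 1, 31)  [1]
  a=2: none
  a=3: (3, 3, 11)  [1]
  a=4..6: none
Total reduced forms: 1 + 1 = 2
h = 2

2


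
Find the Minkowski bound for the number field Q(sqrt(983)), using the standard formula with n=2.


d = 983, d mod 4 = 3, so disc(K) = 4d = 3932; |disc(K)| = 3932
Real quadratic field, so n = 2, s = r2 = 0, r1 = 2
M = (n!/n^n) * (4/pi)^s * sqrt(|disc(K)|) = (2!/2^2) * (4/pi)^0 * sqrt(3932)
= 0.5 * 1.000000 * 62.705662
= 31.3528

31.3528


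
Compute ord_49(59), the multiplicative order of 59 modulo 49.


We want ord_49(59), the smallest k >= 1 with 59^k = 1 mod 49.
n = 49 = 7^2, phi(49) = 42; the order divides phi(n).
Divisors of 42: 1, 2, 3, 6, 7, 14, 21, 42
Repeated squaring mod 49: 59^1 = 10, 59^2 = 2, 59^4 = 4, 59^8 = 16, 59^16 = 11, 59^32 = 23
Test divisors in increasing order:
  k=1: 59^1 = 10 mod 49
  k=2: 59^2 = 2 mod 49
  k=3: 59^3 = 2 * 10 = 20 mod 49
  k=6: 59^6 = 4 * 2 = 8 mod 49
  k=7: 59^7 = 4 * 2 * 10 = 31 mod 49
  k=14: 59^14 = 16 * 4 * 2 = 30 mod 49
  k=21: 59^21 = 11 * 4 * 10 = 48 mod 49
  k=42: 59^42 = 23 * 16 * 2 = 1 mod 49  <- first divisor giving 1
Order = 42

42


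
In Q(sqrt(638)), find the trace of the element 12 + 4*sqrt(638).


Tr(a + b*sqrt(d)) = (a + b*sqrt(d)) + (a - b*sqrt(d)) = 2a
= 2 * (12)
= 24

24


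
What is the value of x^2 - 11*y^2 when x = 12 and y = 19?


x^2 - d*y^2
= 12^2 - 11*19^2
= 144 - 3971
= -3827

-3827


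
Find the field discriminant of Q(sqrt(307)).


For K = Q(sqrt(d)) with d squarefree: disc(K) = d if d = 1 mod 4, and disc(K) = 4d if d = 2 or 3 mod 4.
Here d = 307, and d mod 4 = 3.
d = 3 mod 4, not 1 (O_K = Z[sqrt(d)]), so disc(K) = 4d = 4 * (307) = 1228

1228


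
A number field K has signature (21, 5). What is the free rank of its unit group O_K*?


By Dirichlet's unit theorem:
rank = r1 + r2 - 1
= 21 + 5 - 1
= 25

25


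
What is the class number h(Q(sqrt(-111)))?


K = Q(sqrt(-111)). d mod 4 = 1, so D = disc(K) = d = -111
h(K) equals the number of primitive reduced positive-definite forms (a, b, c) = a*x^2 + b*x*y + c*y^2 with b^2 - 4ac = D,
where reduced means |b| <= a <= c, with b >= 0 whenever |b| = a or a = c, and primitive means gcd(a, b, c) = 1.
Reduced forces 3a^2 <= |D| = 111, so 1 <= a <= 6; b must have the parity of D, and c = (b^2 - D)/(4a) must be an integer >= a.
Enumerate a = 1..6, b in [-a, a]:
  a=1: (1, 1, 28)  [1]
  a=2: (2, -1, 14), (2, 1, 14)  [2]
  a=3: (3, 3, 10)  [1]
  a=4: (4, -1, 7), (4, 1, 7)  [2]
  a=5: (5, -3, 6), (5, 3, 6)  [2]
  a=6: none
Total reduced forms: 1 + 2 + 1 + 2 + 2 = 8
h = 8

8


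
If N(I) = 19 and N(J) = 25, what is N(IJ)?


N(IJ) = N(I) * N(J)
= 19 * 25
= 475

475


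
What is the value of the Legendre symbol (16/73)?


p = 73 is prime, so compute (16/73) with the reciprocity algorithm (Jacobi-symbol steps: pull out 2s via (2/n), flip via reciprocity, reduce):
  pull out 2: (2/73) = +1  (since 73 mod 8 = 1)
  pull out 2: (2/73) = +1  (since 73 mod 8 = 1)
  pull out 2: (2/73) = +1  (since 73 mod 8 = 1)
  pull out 2: (2/73) = +1  (since 73 mod 8 = 1)
  (1/73) = 1
Product of signs = 1
(16/73) = 1

1


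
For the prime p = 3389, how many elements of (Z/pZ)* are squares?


For prime p, the number of non-zero quadratic residues is (p-1)/2.
= (3389-1)/2
= 1694

1694


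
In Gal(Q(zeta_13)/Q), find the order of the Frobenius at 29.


The Frobenius at p in Gal(Q(zeta_n)/Q) = (Z/nZ)* is the class of p, so its order is ord_13(29), the smallest k >= 1 with 29^k = 1 mod 13.
n = 13 = 13, phi(13) = 12; the order divides phi(n).
Divisors of 12: 1, 2, 3, 4, 6, 12
Repeated squaring mod 13: 29^1 = 3, 29^2 = 9, 29^4 = 3, 29^8 = 9
Test divisors in increasing order:
  k=1: 29^1 = 3 mod 13
  k=2: 29^2 = 9 mod 13
  k=3: 29^3 = 9 * 3 = 1 mod 13  <- first divisor giving 1
Order = 3

3


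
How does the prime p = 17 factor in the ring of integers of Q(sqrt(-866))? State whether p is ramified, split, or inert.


K = Q(sqrt(-866)). Since d mod 4 = 2, disc(K) = -3464.
Check p | disc: -3464 mod 17 = 4.
p does not divide disc. Compute Legendre symbol (d/p):
1^((17-1)/2) mod 17 = 1
(d/p) = 1, so p splits: (p) = P*P' with e=1, f=1, g=2.
Therefore p is split.

split


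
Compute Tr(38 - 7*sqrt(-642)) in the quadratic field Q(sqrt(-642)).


Tr(a + b*sqrt(d)) = (a + b*sqrt(d)) + (a - b*sqrt(d)) = 2a
= 2 * (38)
= 76

76


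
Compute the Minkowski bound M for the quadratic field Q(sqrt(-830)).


d = -830, d mod 4 = 2, so disc(K) = 4d = -3320; |disc(K)| = 3320
Imaginary quadratic field, so n = 2, s = r2 = 1, r1 = 0
M = (n!/n^n) * (4/pi)^s * sqrt(|disc(K)|) = (2!/2^2) * (4/pi)^1 * sqrt(3320)
= 0.5 * 1.273240 * 57.619441
= 36.6817

36.6817


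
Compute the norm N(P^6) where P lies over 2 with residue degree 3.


N(P^a) = p^(a*f)
= 2^(6*3)
= 2^18
= 262144

262144


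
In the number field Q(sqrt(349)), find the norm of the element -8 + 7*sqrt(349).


N(a + b*sqrt(d)) = a^2 - d*b^2
= (-8)^2 - (349)*(7)^2
= 64 - 17101
= -17037

-17037


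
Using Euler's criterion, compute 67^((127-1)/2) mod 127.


p = 127 is prime and the exponent is (p-1)/2 = 63, so by Euler's criterion 67^63 = (67/127) = +1 or -1 mod 127.
Compute by square-and-multiply:
  63 = 32 + 16 + 8 + 4 + 2 + 1 (binary 111111)
  Repeated squaring mod 127: 67^1 = 67, 67^2 = 44, 67^4 = 31, 67^8 = 72, 67^16 = 104, 67^32 = 21
  67^63 = 67^32 * 67^16 * 67^8 * 67^4 * 67^2 * 67^1 = 21 * 104 * 72 * 31 * 44 * 67 mod 127
    21 * 104 = 2184 = 25 mod 127
    25 * 72 = 1800 = 22 mod 127
    22 * 31 = 682 = 47 mod 127
    47 * 44 = 2068 = 36 mod 127
    36 * 67 = 2412 = 126 mod 127
  67^63 = 126 mod 127
Result 126 = p - 1 = -1 mod 127: 67 is a quadratic non-residue mod 127. As a residue in [0, p-1] the value is 126.
67^63 mod 127 = 126

126
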